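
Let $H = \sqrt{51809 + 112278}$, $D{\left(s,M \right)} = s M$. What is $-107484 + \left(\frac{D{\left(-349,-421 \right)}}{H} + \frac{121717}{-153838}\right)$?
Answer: $- \frac{16535245309}{153838} + \frac{146929 \sqrt{164087}}{164087} \approx -1.0712 \cdot 10^{5}$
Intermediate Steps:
$D{\left(s,M \right)} = M s$
$H = \sqrt{164087} \approx 405.08$
$-107484 + \left(\frac{D{\left(-349,-421 \right)}}{H} + \frac{121717}{-153838}\right) = -107484 + \left(\frac{\left(-421\right) \left(-349\right)}{\sqrt{164087}} + \frac{121717}{-153838}\right) = -107484 + \left(146929 \frac{\sqrt{164087}}{164087} + 121717 \left(- \frac{1}{153838}\right)\right) = -107484 - \left(\frac{121717}{153838} - \frac{146929 \sqrt{164087}}{164087}\right) = - \frac{16535245309}{153838} + \frac{146929 \sqrt{164087}}{164087}$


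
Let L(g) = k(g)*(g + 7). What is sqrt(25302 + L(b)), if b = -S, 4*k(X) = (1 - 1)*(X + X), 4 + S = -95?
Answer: sqrt(25302) ≈ 159.07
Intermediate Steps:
S = -99 (S = -4 - 95 = -99)
k(X) = 0 (k(X) = ((1 - 1)*(X + X))/4 = (0*(2*X))/4 = (1/4)*0 = 0)
b = 99 (b = -1*(-99) = 99)
L(g) = 0 (L(g) = 0*(g + 7) = 0*(7 + g) = 0)
sqrt(25302 + L(b)) = sqrt(25302 + 0) = sqrt(25302)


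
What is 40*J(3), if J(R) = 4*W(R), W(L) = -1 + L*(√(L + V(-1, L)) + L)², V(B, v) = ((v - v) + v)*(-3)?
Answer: 1280 + 2880*I*√6 ≈ 1280.0 + 7054.5*I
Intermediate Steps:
V(B, v) = -3*v (V(B, v) = (0 + v)*(-3) = v*(-3) = -3*v)
W(L) = -1 + L*(L + √2*√(-L))² (W(L) = -1 + L*(√(L - 3*L) + L)² = -1 + L*(√(-2*L) + L)² = -1 + L*(√2*√(-L) + L)² = -1 + L*(L + √2*√(-L))²)
J(R) = -4 + 4*R*(R + √2*√(-R))² (J(R) = 4*(-1 + R*(R + √2*√(-R))²) = -4 + 4*R*(R + √2*√(-R))²)
40*J(3) = 40*(-4 + 4*3*(3 + √2*√(-1*3))²) = 40*(-4 + 4*3*(3 + √2*√(-3))²) = 40*(-4 + 4*3*(3 + √2*(I*√3))²) = 40*(-4 + 4*3*(3 + I*√6)²) = 40*(-4 + 12*(3 + I*√6)²) = -160 + 480*(3 + I*√6)²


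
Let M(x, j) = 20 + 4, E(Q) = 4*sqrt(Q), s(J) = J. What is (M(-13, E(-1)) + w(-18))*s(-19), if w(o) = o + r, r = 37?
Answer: -817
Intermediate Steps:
M(x, j) = 24
w(o) = 37 + o (w(o) = o + 37 = 37 + o)
(M(-13, E(-1)) + w(-18))*s(-19) = (24 + (37 - 18))*(-19) = (24 + 19)*(-19) = 43*(-19) = -817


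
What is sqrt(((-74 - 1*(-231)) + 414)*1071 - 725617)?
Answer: 38*I*sqrt(79) ≈ 337.75*I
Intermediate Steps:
sqrt(((-74 - 1*(-231)) + 414)*1071 - 725617) = sqrt(((-74 + 231) + 414)*1071 - 725617) = sqrt((157 + 414)*1071 - 725617) = sqrt(571*1071 - 725617) = sqrt(611541 - 725617) = sqrt(-114076) = 38*I*sqrt(79)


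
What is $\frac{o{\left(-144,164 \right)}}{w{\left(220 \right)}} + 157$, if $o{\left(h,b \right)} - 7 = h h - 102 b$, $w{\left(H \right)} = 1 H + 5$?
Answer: $\frac{7868}{45} \approx 174.84$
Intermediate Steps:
$w{\left(H \right)} = 5 + H$ ($w{\left(H \right)} = H + 5 = 5 + H$)
$o{\left(h,b \right)} = 7 + h^{2} - 102 b$ ($o{\left(h,b \right)} = 7 - \left(102 b - h h\right) = 7 - \left(- h^{2} + 102 b\right) = 7 + h^{2} - 102 b$)
$\frac{o{\left(-144,164 \right)}}{w{\left(220 \right)}} + 157 = \frac{7 + \left(-144\right)^{2} - 16728}{5 + 220} + 157 = \frac{7 + 20736 - 16728}{225} + 157 = 4015 \cdot \frac{1}{225} + 157 = \frac{803}{45} + 157 = \frac{7868}{45}$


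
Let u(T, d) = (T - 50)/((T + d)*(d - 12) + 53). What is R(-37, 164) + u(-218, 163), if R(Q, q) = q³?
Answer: 9099777539/2063 ≈ 4.4109e+6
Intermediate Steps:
u(T, d) = (-50 + T)/(53 + (-12 + d)*(T + d)) (u(T, d) = (-50 + T)/((T + d)*(-12 + d) + 53) = (-50 + T)/((-12 + d)*(T + d) + 53) = (-50 + T)/(53 + (-12 + d)*(T + d)))
R(-37, 164) + u(-218, 163) = 164³ + (-50 - 218)/(53 + 163² - 12*(-218) - 12*163 - 218*163) = 4410944 - 268/(53 + 26569 + 2616 - 1956 - 35534) = 4410944 - 268/(-8252) = 4410944 - 1/8252*(-268) = 4410944 + 67/2063 = 9099777539/2063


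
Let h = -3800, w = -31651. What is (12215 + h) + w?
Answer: -23236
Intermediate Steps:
(12215 + h) + w = (12215 - 3800) - 31651 = 8415 - 31651 = -23236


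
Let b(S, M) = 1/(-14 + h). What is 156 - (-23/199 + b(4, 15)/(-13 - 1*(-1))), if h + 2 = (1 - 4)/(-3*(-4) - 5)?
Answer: 42871067/274620 ≈ 156.11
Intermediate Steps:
h = -17/7 (h = -2 + (1 - 4)/(-3*(-4) - 5) = -2 - 3/(12 - 5) = -2 - 3/7 = -17/7 ≈ -2.4286)
b(S, M) = -7/115 (b(S, M) = 1/(-14 - 17/7) = 1/(-115/7) = -7/115)
156 - (-23/199 + b(4, 15)/(-13 - 1*(-1))) = 156 - (-23/199 - 7/(115*(-13 - 1*(-1)))) = 156 - (-23*1/199 - 7/(115*(-13 + 1))) = 156 - (-23/199 - 7/115/(-12)) = 156 - (-23/199 - 7/115*(-1/12)) = 156 - (-23/199 + 7/1380) = 156 - 1*(-30347/274620) = 156 + 30347/274620 = 42871067/274620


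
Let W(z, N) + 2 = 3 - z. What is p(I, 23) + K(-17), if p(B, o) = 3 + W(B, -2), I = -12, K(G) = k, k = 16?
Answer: 32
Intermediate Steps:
K(G) = 16
W(z, N) = 1 - z (W(z, N) = -2 + (3 - z) = 1 - z)
p(B, o) = 4 - B (p(B, o) = 3 + (1 - B) = 4 - B)
p(I, 23) + K(-17) = (4 - 1*(-12)) + 16 = (4 + 12) + 16 = 16 + 16 = 32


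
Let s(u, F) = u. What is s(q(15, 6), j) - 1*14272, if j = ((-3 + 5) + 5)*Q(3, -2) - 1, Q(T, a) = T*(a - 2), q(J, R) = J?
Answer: -14257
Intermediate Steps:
Q(T, a) = T*(-2 + a)
j = -85 (j = ((-3 + 5) + 5)*(3*(-2 - 2)) - 1 = (2 + 5)*(3*(-4)) - 1 = 7*(-12) - 1 = -84 - 1 = -85)
s(q(15, 6), j) - 1*14272 = 15 - 1*14272 = 15 - 14272 = -14257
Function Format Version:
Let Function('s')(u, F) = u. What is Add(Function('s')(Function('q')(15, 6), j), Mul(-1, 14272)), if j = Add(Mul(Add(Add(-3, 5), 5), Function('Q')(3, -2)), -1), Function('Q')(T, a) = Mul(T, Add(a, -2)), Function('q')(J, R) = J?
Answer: -14257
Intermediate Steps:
Function('Q')(T, a) = Mul(T, Add(-2, a))
j = -85 (j = Add(Mul(Add(Add(-3, 5), 5), Mul(3, Add(-2, -2))), -1) = Add(Mul(Add(2, 5), Mul(3, -4)), -1) = Add(Mul(7, -12), -1) = Add(-84, -1) = -85)
Add(Function('s')(Function('q')(15, 6), j), Mul(-1, 14272)) = Add(15, Mul(-1, 14272)) = Add(15, -14272) = -14257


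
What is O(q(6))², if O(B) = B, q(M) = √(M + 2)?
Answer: 8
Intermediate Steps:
q(M) = √(2 + M)
O(q(6))² = (√(2 + 6))² = (√8)² = (2*√2)² = 8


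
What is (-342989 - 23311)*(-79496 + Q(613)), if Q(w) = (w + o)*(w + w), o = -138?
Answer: -184195420200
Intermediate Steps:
Q(w) = 2*w*(-138 + w) (Q(w) = (w - 138)*(w + w) = (-138 + w)*(2*w) = 2*w*(-138 + w))
(-342989 - 23311)*(-79496 + Q(613)) = (-342989 - 23311)*(-79496 + 2*613*(-138 + 613)) = -366300*(-79496 + 2*613*475) = -366300*(-79496 + 582350) = -366300*502854 = -184195420200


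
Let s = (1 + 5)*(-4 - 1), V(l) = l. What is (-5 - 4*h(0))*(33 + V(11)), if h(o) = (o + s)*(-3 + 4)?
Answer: 5060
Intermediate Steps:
s = -30 (s = 6*(-5) = -30)
h(o) = -30 + o (h(o) = (o - 30)*(-3 + 4) = (-30 + o)*1 = -30 + o)
(-5 - 4*h(0))*(33 + V(11)) = (-5 - 4*(-30 + 0))*(33 + 11) = (-5 - 4*(-30))*44 = (-5 + 120)*44 = 115*44 = 5060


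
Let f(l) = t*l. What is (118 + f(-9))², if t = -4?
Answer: 23716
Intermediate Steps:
f(l) = -4*l
(118 + f(-9))² = (118 - 4*(-9))² = (118 + 36)² = 154² = 23716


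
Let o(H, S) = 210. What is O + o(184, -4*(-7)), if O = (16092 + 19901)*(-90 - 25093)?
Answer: -906411509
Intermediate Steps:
O = -906411719 (O = 35993*(-25183) = -906411719)
O + o(184, -4*(-7)) = -906411719 + 210 = -906411509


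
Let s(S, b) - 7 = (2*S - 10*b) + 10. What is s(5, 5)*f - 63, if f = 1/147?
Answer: -9284/147 ≈ -63.156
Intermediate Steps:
s(S, b) = 17 - 10*b + 2*S (s(S, b) = 7 + ((2*S - 10*b) + 10) = 7 + ((-10*b + 2*S) + 10) = 7 + (10 - 10*b + 2*S) = 17 - 10*b + 2*S)
f = 1/147 ≈ 0.0068027
s(5, 5)*f - 63 = (17 - 10*5 + 2*5)*(1/147) - 63 = (17 - 50 + 10)*(1/147) - 63 = -23*1/147 - 63 = -23/147 - 63 = -9284/147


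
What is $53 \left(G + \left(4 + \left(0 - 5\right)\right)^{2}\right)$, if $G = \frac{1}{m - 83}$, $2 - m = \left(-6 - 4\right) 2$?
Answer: $\frac{3180}{61} \approx 52.131$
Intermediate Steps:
$m = 22$ ($m = 2 - \left(-6 - 4\right) 2 = 2 - \left(-10\right) 2 = 2 - -20 = 2 + 20 = 22$)
$G = - \frac{1}{61}$ ($G = \frac{1}{22 - 83} = \frac{1}{-61} = - \frac{1}{61} \approx -0.016393$)
$53 \left(G + \left(4 + \left(0 - 5\right)\right)^{2}\right) = 53 \left(- \frac{1}{61} + \left(4 + \left(0 - 5\right)\right)^{2}\right) = 53 \left(- \frac{1}{61} + \left(4 - 5\right)^{2}\right) = 53 \left(- \frac{1}{61} + \left(-1\right)^{2}\right) = 53 \left(- \frac{1}{61} + 1\right) = 53 \cdot \frac{60}{61} = \frac{3180}{61}$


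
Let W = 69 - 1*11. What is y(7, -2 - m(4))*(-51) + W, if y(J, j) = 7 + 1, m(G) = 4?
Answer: -350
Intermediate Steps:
W = 58 (W = 69 - 11 = 58)
y(J, j) = 8
y(7, -2 - m(4))*(-51) + W = 8*(-51) + 58 = -408 + 58 = -350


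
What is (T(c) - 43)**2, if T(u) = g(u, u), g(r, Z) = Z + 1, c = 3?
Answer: 1521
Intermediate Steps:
g(r, Z) = 1 + Z
T(u) = 1 + u
(T(c) - 43)**2 = ((1 + 3) - 43)**2 = (4 - 43)**2 = (-39)**2 = 1521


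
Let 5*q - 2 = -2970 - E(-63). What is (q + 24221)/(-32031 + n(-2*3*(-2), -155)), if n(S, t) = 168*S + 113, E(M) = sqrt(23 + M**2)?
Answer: -118137/149510 + sqrt(998)/74755 ≈ -0.78974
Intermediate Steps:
q = -2968/5 - 2*sqrt(998)/5 (q = 2/5 + (-2970 - sqrt(23 + (-63)**2))/5 = 2/5 + (-2970 - sqrt(23 + 3969))/5 = 2/5 + (-2970 - sqrt(3992))/5 = 2/5 + (-2970 - 2*sqrt(998))/5 = 2/5 + (-594 - 2*sqrt(998)/5) = -2968/5 - 2*sqrt(998)/5 ≈ -606.24)
n(S, t) = 113 + 168*S
(q + 24221)/(-32031 + n(-2*3*(-2), -155)) = ((-2968/5 - 2*sqrt(998)/5) + 24221)/(-32031 + (113 + 168*(-2*3*(-2)))) = (118137/5 - 2*sqrt(998)/5)/(-32031 + (113 + 168*(-6*(-2)))) = (118137/5 - 2*sqrt(998)/5)/(-32031 + (113 + 168*12)) = (118137/5 - 2*sqrt(998)/5)/(-32031 + (113 + 2016)) = (118137/5 - 2*sqrt(998)/5)/(-32031 + 2129) = (118137/5 - 2*sqrt(998)/5)/(-29902) = (118137/5 - 2*sqrt(998)/5)*(-1/29902) = -118137/149510 + sqrt(998)/74755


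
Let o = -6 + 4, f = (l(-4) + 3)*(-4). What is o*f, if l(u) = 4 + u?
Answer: 24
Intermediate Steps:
f = -12 (f = ((4 - 4) + 3)*(-4) = (0 + 3)*(-4) = 3*(-4) = -12)
o = -2
o*f = -2*(-12) = 24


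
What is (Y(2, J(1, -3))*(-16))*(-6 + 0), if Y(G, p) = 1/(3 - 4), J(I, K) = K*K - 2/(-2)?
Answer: -96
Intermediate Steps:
J(I, K) = 1 + K**2 (J(I, K) = K**2 - 2*(-1/2) = K**2 + 1 = 1 + K**2)
Y(G, p) = -1 (Y(G, p) = 1/(-1) = -1)
(Y(2, J(1, -3))*(-16))*(-6 + 0) = (-1*(-16))*(-6 + 0) = 16*(-6) = -96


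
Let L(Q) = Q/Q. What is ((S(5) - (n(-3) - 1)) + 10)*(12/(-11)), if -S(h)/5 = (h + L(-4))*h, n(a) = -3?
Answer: 1632/11 ≈ 148.36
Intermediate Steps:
L(Q) = 1
S(h) = -5*h*(1 + h) (S(h) = -5*(h + 1)*h = -5*(1 + h)*h = -5*h*(1 + h))
((S(5) - (n(-3) - 1)) + 10)*(12/(-11)) = ((-5*5*(1 + 5) - (-3 - 1)) + 10)*(12/(-11)) = ((-5*5*6 - 1*(-4)) + 10)*(12*(-1/11)) = ((-150 + 4) + 10)*(-12/11) = (-146 + 10)*(-12/11) = -136*(-12/11) = 1632/11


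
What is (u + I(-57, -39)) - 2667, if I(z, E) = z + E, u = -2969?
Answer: -5732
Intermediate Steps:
I(z, E) = E + z
(u + I(-57, -39)) - 2667 = (-2969 + (-39 - 57)) - 2667 = (-2969 - 96) - 2667 = -3065 - 2667 = -5732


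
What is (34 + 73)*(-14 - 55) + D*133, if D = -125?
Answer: -24008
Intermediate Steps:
(34 + 73)*(-14 - 55) + D*133 = (34 + 73)*(-14 - 55) - 125*133 = 107*(-69) - 16625 = -7383 - 16625 = -24008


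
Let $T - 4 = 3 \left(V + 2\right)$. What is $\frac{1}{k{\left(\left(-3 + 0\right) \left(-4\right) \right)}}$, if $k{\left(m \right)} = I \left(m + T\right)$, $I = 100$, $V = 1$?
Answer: $\frac{1}{2500} \approx 0.0004$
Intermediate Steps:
$T = 13$ ($T = 4 + 3 \left(1 + 2\right) = 4 + 3 \cdot 3 = 4 + 9 = 13$)
$k{\left(m \right)} = 1300 + 100 m$ ($k{\left(m \right)} = 100 \left(m + 13\right) = 100 \left(13 + m\right) = 1300 + 100 m$)
$\frac{1}{k{\left(\left(-3 + 0\right) \left(-4\right) \right)}} = \frac{1}{1300 + 100 \left(-3 + 0\right) \left(-4\right)} = \frac{1}{1300 + 100 \left(\left(-3\right) \left(-4\right)\right)} = \frac{1}{1300 + 100 \cdot 12} = \frac{1}{1300 + 1200} = \frac{1}{2500}$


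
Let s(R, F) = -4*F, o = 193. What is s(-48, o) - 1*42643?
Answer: -43415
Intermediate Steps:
s(-48, o) - 1*42643 = -4*193 - 1*42643 = -772 - 42643 = -43415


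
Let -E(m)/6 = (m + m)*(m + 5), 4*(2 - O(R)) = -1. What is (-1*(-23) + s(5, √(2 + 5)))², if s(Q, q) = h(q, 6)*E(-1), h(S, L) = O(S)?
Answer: 17161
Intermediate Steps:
O(R) = 9/4 (O(R) = 2 - ¼*(-1) = 2 + ¼ = 9/4)
h(S, L) = 9/4
E(m) = -12*m*(5 + m) (E(m) = -6*(m + m)*(m + 5) = -6*2*m*(5 + m) = -12*m*(5 + m))
s(Q, q) = 108 (s(Q, q) = 9*(-12*(-1)*(5 - 1))/4 = 9*(-12*(-1)*4)/4 = (9/4)*48 = 108)
(-1*(-23) + s(5, √(2 + 5)))² = (-1*(-23) + 108)² = (23 + 108)² = 131² = 17161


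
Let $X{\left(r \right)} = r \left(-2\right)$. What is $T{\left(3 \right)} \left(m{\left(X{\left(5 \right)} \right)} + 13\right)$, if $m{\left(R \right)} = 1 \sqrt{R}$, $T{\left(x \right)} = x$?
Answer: $39 + 3 i \sqrt{10} \approx 39.0 + 9.4868 i$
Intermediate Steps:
$X{\left(r \right)} = - 2 r$
$m{\left(R \right)} = \sqrt{R}$
$T{\left(3 \right)} \left(m{\left(X{\left(5 \right)} \right)} + 13\right) = 3 \left(\sqrt{\left(-2\right) 5} + 13\right) = 3 \left(\sqrt{-10} + 13\right) = 3 \left(i \sqrt{10} + 13\right) = 3 \left(13 + i \sqrt{10}\right) = 39 + 3 i \sqrt{10}$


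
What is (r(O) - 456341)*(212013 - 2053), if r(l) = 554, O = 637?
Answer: -95697038520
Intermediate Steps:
(r(O) - 456341)*(212013 - 2053) = (554 - 456341)*(212013 - 2053) = -455787*209960 = -95697038520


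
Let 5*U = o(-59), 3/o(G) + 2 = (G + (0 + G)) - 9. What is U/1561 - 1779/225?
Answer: -39803954/5034225 ≈ -7.9067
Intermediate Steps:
o(G) = 3/(-11 + 2*G) (o(G) = 3/(-2 + ((G + (0 + G)) - 9)) = 3/(-2 + ((G + G) - 9)) = 3/(-2 + (2*G - 9)) = 3/(-2 + (-9 + 2*G)) = 3/(-11 + 2*G))
U = -1/215 (U = (3/(-11 + 2*(-59)))/5 = (3/(-11 - 118))/5 = (3/(-129))/5 = (3*(-1/129))/5 = (⅕)*(-1/43) = -1/215 ≈ -0.0046512)
U/1561 - 1779/225 = -1/215/1561 - 1779/225 = -1/215*1/1561 - 1779*1/225 = -1/335615 - 593/75 = -39803954/5034225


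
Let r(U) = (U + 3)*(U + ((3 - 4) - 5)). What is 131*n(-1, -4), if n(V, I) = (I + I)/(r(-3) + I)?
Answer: 262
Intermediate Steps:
r(U) = (-6 + U)*(3 + U) (r(U) = (3 + U)*(U + (-1 - 5)) = (3 + U)*(U - 6) = (3 + U)*(-6 + U) = (-6 + U)*(3 + U))
n(V, I) = 2 (n(V, I) = (I + I)/((-18 + (-3)² - 3*(-3)) + I) = (2*I)/((-18 + 9 + 9) + I) = (2*I)/(0 + I) = (2*I)/I = 2)
131*n(-1, -4) = 131*2 = 262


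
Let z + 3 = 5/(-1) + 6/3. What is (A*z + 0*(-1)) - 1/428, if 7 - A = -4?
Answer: -28249/428 ≈ -66.002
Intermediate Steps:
A = 11 (A = 7 - 1*(-4) = 7 + 4 = 11)
z = -6 (z = -3 + (5/(-1) + 6/3) = -3 + (5*(-1) + 6*(⅓)) = -3 + (-5 + 2) = -3 - 3 = -6)
(A*z + 0*(-1)) - 1/428 = (11*(-6) + 0*(-1)) - 1/428 = (-66 + 0) - 1*1/428 = -66 - 1/428 = -28249/428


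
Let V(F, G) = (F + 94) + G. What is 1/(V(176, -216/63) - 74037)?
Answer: -7/516393 ≈ -1.3556e-5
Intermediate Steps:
V(F, G) = 94 + F + G (V(F, G) = (94 + F) + G = 94 + F + G)
1/(V(176, -216/63) - 74037) = 1/((94 + 176 - 216/63) - 74037) = 1/((94 + 176 - 216*1/63) - 74037) = 1/((94 + 176 - 24/7) - 74037) = 1/(1866/7 - 74037) = 1/(-516393/7) = -7/516393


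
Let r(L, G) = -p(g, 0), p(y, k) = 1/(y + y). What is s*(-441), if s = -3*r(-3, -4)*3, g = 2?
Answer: -3969/4 ≈ -992.25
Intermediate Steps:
p(y, k) = 1/(2*y)
r(L, G) = -¼ (r(L, G) = -1/(2*2) = -1*¼ = -¼)
s = 9/4 (s = -3*(-¼)*3 = (¾)*3 = 9/4 ≈ 2.2500)
s*(-441) = (9/4)*(-441) = -3969/4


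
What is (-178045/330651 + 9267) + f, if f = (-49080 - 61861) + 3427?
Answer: -32485646842/330651 ≈ -98248.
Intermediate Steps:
f = -107514 (f = -110941 + 3427 = -107514)
(-178045/330651 + 9267) + f = (-178045/330651 + 9267) - 107514 = 3063964772/330651 - 107514 = -32485646842/330651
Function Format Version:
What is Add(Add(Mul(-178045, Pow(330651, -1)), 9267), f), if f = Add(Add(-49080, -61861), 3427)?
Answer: Rational(-32485646842, 330651) ≈ -98248.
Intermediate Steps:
f = -107514 (f = Add(-110941, 3427) = -107514)
Add(Add(Mul(-178045, Pow(330651, -1)), 9267), f) = Add(Add(Mul(-178045, Pow(330651, -1)), 9267), -107514) = Add(Add(Mul(-178045, Rational(1, 330651)), 9267), -107514) = Add(Add(Rational(-178045, 330651), 9267), -107514) = Add(Rational(3063964772, 330651), -107514) = Rational(-32485646842, 330651)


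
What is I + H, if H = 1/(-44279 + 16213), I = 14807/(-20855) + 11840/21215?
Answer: -377336532191/2483497612490 ≈ -0.15194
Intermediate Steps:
I = -13441461/88487765 (I = 14807*(-1/20855) + 11840*(1/21215) = -14807/20855 + 2368/4243 = -13441461/88487765 ≈ -0.15190)
H = -1/28066 (H = 1/(-28066) = -1/28066 ≈ -3.5630e-5)
I + H = -13441461/88487765 - 1/28066 = -377336532191/2483497612490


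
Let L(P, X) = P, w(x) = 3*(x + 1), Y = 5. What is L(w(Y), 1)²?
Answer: 324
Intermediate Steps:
w(x) = 3 + 3*x (w(x) = 3*(1 + x) = 3 + 3*x)
L(w(Y), 1)² = (3 + 3*5)² = (3 + 15)² = 18² = 324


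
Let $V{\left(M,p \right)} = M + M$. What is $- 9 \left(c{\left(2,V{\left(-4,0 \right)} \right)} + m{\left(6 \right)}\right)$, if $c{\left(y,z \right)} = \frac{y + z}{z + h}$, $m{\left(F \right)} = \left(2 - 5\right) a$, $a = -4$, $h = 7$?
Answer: $-162$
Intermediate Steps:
$m{\left(F \right)} = 12$ ($m{\left(F \right)} = \left(2 - 5\right) \left(-4\right) = \left(-3\right) \left(-4\right) = 12$)
$V{\left(M,p \right)} = 2 M$
$c{\left(y,z \right)} = \frac{y + z}{7 + z}$ ($c{\left(y,z \right)} = \frac{y + z}{z + 7} = \frac{y + z}{7 + z}$)
$- 9 \left(c{\left(2,V{\left(-4,0 \right)} \right)} + m{\left(6 \right)}\right) = - 9 \left(\frac{2 + 2 \left(-4\right)}{7 + 2 \left(-4\right)} + 12\right) = - 9 \left(\frac{2 - 8}{7 - 8} + 12\right) = - 9 \left(\frac{1}{-1} \left(-6\right) + 12\right) = - 9 \left(\left(-1\right) \left(-6\right) + 12\right) = - 9 \left(6 + 12\right) = \left(-9\right) 18 = -162$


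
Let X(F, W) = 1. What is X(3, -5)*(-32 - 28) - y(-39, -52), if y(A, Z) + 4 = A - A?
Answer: -56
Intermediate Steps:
y(A, Z) = -4 (y(A, Z) = -4 + (A - A) = -4 + 0 = -4)
X(3, -5)*(-32 - 28) - y(-39, -52) = 1*(-32 - 28) - 1*(-4) = 1*(-60) + 4 = -60 + 4 = -56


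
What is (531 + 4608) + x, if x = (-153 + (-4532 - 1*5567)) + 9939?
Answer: 4826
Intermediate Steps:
x = -313 (x = (-153 + (-4532 - 5567)) + 9939 = (-153 - 10099) + 9939 = -10252 + 9939 = -313)
(531 + 4608) + x = (531 + 4608) - 313 = 5139 - 313 = 4826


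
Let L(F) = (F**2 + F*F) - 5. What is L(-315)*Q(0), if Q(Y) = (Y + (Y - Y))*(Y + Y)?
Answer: 0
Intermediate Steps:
Q(Y) = 2*Y**2 (Q(Y) = (Y + 0)*(2*Y) = Y*(2*Y) = 2*Y**2)
L(F) = -5 + 2*F**2 (L(F) = (F**2 + F**2) - 5 = 2*F**2 - 5 = -5 + 2*F**2)
L(-315)*Q(0) = (-5 + 2*(-315)**2)*(2*0**2) = (-5 + 2*99225)*(2*0) = (-5 + 198450)*0 = 198445*0 = 0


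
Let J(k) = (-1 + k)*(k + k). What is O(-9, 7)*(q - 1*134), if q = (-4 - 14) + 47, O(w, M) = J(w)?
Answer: -18900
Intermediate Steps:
J(k) = 2*k*(-1 + k) (J(k) = (-1 + k)*(2*k) = 2*k*(-1 + k))
O(w, M) = 2*w*(-1 + w)
q = 29 (q = -18 + 47 = 29)
O(-9, 7)*(q - 1*134) = (2*(-9)*(-1 - 9))*(29 - 1*134) = (2*(-9)*(-10))*(29 - 134) = 180*(-105) = -18900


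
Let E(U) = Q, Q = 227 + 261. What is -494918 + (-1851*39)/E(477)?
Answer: -241592173/488 ≈ -4.9507e+5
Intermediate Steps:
Q = 488
E(U) = 488
-494918 + (-1851*39)/E(477) = -494918 - 1851*39/488 = -494918 - 72189*1/488 = -494918 - 72189/488 = -241592173/488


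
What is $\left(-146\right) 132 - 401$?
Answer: $-19673$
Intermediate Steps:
$\left(-146\right) 132 - 401 = -19272 - 401 = -19673$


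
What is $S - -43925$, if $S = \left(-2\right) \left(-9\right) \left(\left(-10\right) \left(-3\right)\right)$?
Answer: $44465$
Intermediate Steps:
$S = 540$ ($S = 18 \cdot 30 = 540$)
$S - -43925 = 540 - -43925 = 540 + 43925 = 44465$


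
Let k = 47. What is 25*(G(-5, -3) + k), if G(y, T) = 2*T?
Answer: 1025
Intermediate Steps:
25*(G(-5, -3) + k) = 25*(2*(-3) + 47) = 25*(-6 + 47) = 25*41 = 1025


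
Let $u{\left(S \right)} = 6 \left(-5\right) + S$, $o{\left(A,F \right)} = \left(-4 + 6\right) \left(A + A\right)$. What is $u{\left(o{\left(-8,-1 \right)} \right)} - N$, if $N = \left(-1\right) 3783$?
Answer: $3721$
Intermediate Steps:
$o{\left(A,F \right)} = 4 A$ ($o{\left(A,F \right)} = 2 \cdot 2 A = 4 A$)
$u{\left(S \right)} = -30 + S$
$N = -3783$
$u{\left(o{\left(-8,-1 \right)} \right)} - N = \left(-30 + 4 \left(-8\right)\right) - -3783 = \left(-30 - 32\right) + 3783 = -62 + 3783 = 3721$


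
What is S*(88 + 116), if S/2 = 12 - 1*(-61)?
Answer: 29784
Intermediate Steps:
S = 146 (S = 2*(12 - 1*(-61)) = 2*(12 + 61) = 2*73 = 146)
S*(88 + 116) = 146*(88 + 116) = 146*204 = 29784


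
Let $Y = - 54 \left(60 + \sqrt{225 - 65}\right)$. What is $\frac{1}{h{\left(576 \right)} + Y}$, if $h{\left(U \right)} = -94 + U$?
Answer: $- \frac{1379}{3570002} + \frac{54 \sqrt{10}}{1785001} \approx -0.00029061$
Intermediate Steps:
$Y = -3240 - 216 \sqrt{10}$ ($Y = - 54 \left(60 + \sqrt{160}\right) = - 54 \left(60 + 4 \sqrt{10}\right) = -3240 - 216 \sqrt{10} \approx -3923.1$)
$\frac{1}{h{\left(576 \right)} + Y} = \frac{1}{\left(-94 + 576\right) - \left(3240 + 216 \sqrt{10}\right)} = \frac{1}{482 - \left(3240 + 216 \sqrt{10}\right)} = \frac{1}{-2758 - 216 \sqrt{10}}$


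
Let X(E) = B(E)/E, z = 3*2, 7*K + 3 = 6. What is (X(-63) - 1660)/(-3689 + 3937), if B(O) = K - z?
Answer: -244007/36456 ≈ -6.6932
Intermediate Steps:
K = 3/7 (K = -3/7 + (⅐)*6 = -3/7 + 6/7 = 3/7 ≈ 0.42857)
z = 6
B(O) = -39/7 (B(O) = 3/7 - 1*6 = 3/7 - 6 = -39/7)
X(E) = -39/(7*E)
(X(-63) - 1660)/(-3689 + 3937) = (-39/7/(-63) - 1660)/(-3689 + 3937) = (-39/7*(-1/63) - 1660)/248 = (13/147 - 1660)*(1/248) = -244007/147*1/248 = -244007/36456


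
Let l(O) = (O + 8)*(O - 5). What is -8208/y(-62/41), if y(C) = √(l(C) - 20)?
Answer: 168264*I*√104642/52321 ≈ 1040.3*I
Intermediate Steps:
l(O) = (-5 + O)*(8 + O) (l(O) = (8 + O)*(-5 + O) = (-5 + O)*(8 + O))
y(C) = √(-60 + C² + 3*C) (y(C) = √((-40 + C² + 3*C) - 20) = √(-60 + C² + 3*C))
-8208/y(-62/41) = -8208/√(-60 + (-62/41)² + 3*(-62/41)) = -8208/√(-60 + 3844/1681 - 186/41) = -8208*(-41*I*√104642/104642) = -(-168264)*I*√104642/52321 = 168264*I*√104642/52321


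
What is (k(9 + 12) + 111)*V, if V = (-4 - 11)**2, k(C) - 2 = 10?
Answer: 27675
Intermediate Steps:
k(C) = 12 (k(C) = 2 + 10 = 12)
V = 225 (V = (-15)**2 = 225)
(k(9 + 12) + 111)*V = (12 + 111)*225 = 123*225 = 27675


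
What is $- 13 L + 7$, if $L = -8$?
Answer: $111$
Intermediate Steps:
$- 13 L + 7 = \left(-13\right) \left(-8\right) + 7 = 104 + 7 = 111$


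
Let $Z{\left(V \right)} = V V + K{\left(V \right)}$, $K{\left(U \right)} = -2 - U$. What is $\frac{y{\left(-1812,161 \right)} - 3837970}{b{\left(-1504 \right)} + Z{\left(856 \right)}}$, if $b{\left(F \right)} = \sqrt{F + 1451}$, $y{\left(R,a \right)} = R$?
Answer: $- \frac{2810251970596}{535645406937} + \frac{3839782 i \sqrt{53}}{535645406937} \approx -5.2465 + 5.2188 \cdot 10^{-5} i$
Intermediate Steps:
$Z{\left(V \right)} = -2 + V^{2} - V$ ($Z{\left(V \right)} = V V - \left(2 + V\right) = V^{2} - \left(2 + V\right) = -2 + V^{2} - V$)
$b{\left(F \right)} = \sqrt{1451 + F}$
$\frac{y{\left(-1812,161 \right)} - 3837970}{b{\left(-1504 \right)} + Z{\left(856 \right)}} = \frac{-1812 - 3837970}{\sqrt{1451 - 1504} - \left(858 - 732736\right)} = - \frac{3839782}{\sqrt{-53} - -731878} = - \frac{3839782}{i \sqrt{53} + 731878} = - \frac{3839782}{731878 + i \sqrt{53}}$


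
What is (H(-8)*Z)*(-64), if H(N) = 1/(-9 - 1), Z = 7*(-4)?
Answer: -896/5 ≈ -179.20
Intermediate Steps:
Z = -28
H(N) = -1/10 (H(N) = 1/(-10) = -1/10)
(H(-8)*Z)*(-64) = -1/10*(-28)*(-64) = (14/5)*(-64) = -896/5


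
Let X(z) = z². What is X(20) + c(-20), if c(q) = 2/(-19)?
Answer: 7598/19 ≈ 399.89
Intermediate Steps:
c(q) = -2/19 (c(q) = 2*(-1/19) = -2/19)
X(20) + c(-20) = 20² - 2/19 = 400 - 2/19 = 7598/19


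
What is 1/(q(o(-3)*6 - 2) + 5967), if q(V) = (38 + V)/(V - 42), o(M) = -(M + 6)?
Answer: 31/184968 ≈ 0.00016760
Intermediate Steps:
o(M) = -6 - M (o(M) = -(6 + M) = -6 - M)
q(V) = (38 + V)/(-42 + V)
1/(q(o(-3)*6 - 2) + 5967) = 1/((38 + ((-6 - 1*(-3))*6 - 2))/(-42 + ((-6 - 1*(-3))*6 - 2)) + 5967) = 1/((38 + ((-6 + 3)*6 - 2))/(-42 + ((-6 + 3)*6 - 2)) + 5967) = 1/((38 + (-3*6 - 2))/(-42 + (-3*6 - 2)) + 5967) = 1/((38 + (-18 - 2))/(-42 + (-18 - 2)) + 5967) = 1/((38 - 20)/(-42 - 20) + 5967) = 1/(18/(-62) + 5967) = 1/(-1/62*18 + 5967) = 1/(-9/31 + 5967) = 1/(184968/31) = 31/184968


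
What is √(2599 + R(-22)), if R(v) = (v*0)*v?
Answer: √2599 ≈ 50.980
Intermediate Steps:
R(v) = 0 (R(v) = 0*v = 0)
√(2599 + R(-22)) = √(2599 + 0) = √2599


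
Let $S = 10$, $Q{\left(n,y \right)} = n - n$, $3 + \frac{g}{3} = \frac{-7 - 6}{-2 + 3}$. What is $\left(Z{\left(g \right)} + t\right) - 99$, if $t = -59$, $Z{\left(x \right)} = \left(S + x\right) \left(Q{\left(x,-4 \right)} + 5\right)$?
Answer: $-348$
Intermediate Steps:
$g = -48$ ($g = -9 + 3 \frac{-7 - 6}{-2 + 3} = -9 + 3 \left(- \frac{13}{1}\right) = -9 + 3 \left(\left(-13\right) 1\right) = -9 + 3 \left(-13\right) = -9 - 39 = -48$)
$Q{\left(n,y \right)} = 0$
$Z{\left(x \right)} = 50 + 5 x$ ($Z{\left(x \right)} = \left(10 + x\right) \left(0 + 5\right) = \left(10 + x\right) 5 = 50 + 5 x$)
$\left(Z{\left(g \right)} + t\right) - 99 = \left(\left(50 + 5 \left(-48\right)\right) - 59\right) - 99 = \left(\left(50 - 240\right) - 59\right) - 99 = \left(-190 - 59\right) - 99 = -249 - 99 = -348$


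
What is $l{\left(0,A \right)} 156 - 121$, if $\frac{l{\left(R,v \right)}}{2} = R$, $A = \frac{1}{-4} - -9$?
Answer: $-121$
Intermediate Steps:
$A = \frac{35}{4}$ ($A = - \frac{1}{4} + 9 = \frac{35}{4} \approx 8.75$)
$l{\left(R,v \right)} = 2 R$
$l{\left(0,A \right)} 156 - 121 = 2 \cdot 0 \cdot 156 - 121 = 0 \cdot 156 - 121 = 0 - 121 = -121$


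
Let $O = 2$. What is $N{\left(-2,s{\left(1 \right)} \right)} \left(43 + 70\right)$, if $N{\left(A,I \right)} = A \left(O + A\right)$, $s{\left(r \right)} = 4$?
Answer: $0$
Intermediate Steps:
$N{\left(A,I \right)} = A \left(2 + A\right)$
$N{\left(-2,s{\left(1 \right)} \right)} \left(43 + 70\right) = - 2 \left(2 - 2\right) \left(43 + 70\right) = \left(-2\right) 0 \cdot 113 = 0 \cdot 113 = 0$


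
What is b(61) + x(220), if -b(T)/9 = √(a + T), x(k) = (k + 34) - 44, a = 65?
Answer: 210 - 27*√14 ≈ 108.98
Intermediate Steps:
x(k) = -10 + k (x(k) = (34 + k) - 44 = -10 + k)
b(T) = -9*√(65 + T)
b(61) + x(220) = -9*√(65 + 61) + (-10 + 220) = -27*√14 + 210 = 210 - 27*√14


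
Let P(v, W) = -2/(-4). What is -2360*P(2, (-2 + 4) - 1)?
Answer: -1180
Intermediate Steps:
P(v, W) = 1/2 (P(v, W) = -2*(-1/4) = 1/2)
-2360*P(2, (-2 + 4) - 1) = -2360*1/2 = -1180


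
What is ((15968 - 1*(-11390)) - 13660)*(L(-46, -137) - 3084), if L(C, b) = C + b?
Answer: -44751366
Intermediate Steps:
((15968 - 1*(-11390)) - 13660)*(L(-46, -137) - 3084) = ((15968 - 1*(-11390)) - 13660)*((-46 - 137) - 3084) = ((15968 + 11390) - 13660)*(-183 - 3084) = (27358 - 13660)*(-3267) = 13698*(-3267) = -44751366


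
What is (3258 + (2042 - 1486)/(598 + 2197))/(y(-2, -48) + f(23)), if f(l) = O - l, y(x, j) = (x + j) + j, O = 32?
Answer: -9106666/248755 ≈ -36.609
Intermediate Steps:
y(x, j) = x + 2*j (y(x, j) = (j + x) + j = x + 2*j)
f(l) = 32 - l
(3258 + (2042 - 1486)/(598 + 2197))/(y(-2, -48) + f(23)) = (3258 + (2042 - 1486)/(598 + 2197))/((-2 + 2*(-48)) + (32 - 1*23)) = (3258 + 556/2795)/((-2 - 96) + (32 - 23)) = (3258 + 556*(1/2795))/(-98 + 9) = (3258 + 556/2795)/(-89) = (9106666/2795)*(-1/89) = -9106666/248755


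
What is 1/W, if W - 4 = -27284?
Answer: -1/27280 ≈ -3.6657e-5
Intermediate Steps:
W = -27280 (W = 4 - 27284 = -27280)
1/W = 1/(-27280) = -1/27280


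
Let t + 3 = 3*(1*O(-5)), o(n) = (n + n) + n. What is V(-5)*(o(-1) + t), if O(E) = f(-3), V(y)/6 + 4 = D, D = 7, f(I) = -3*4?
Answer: -756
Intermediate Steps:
f(I) = -12
V(y) = 18 (V(y) = -24 + 6*7 = -24 + 42 = 18)
O(E) = -12
o(n) = 3*n (o(n) = 2*n + n = 3*n)
t = -39 (t = -3 + 3*(1*(-12)) = -3 + 3*(-12) = -3 - 36 = -39)
V(-5)*(o(-1) + t) = 18*(3*(-1) - 39) = 18*(-3 - 39) = 18*(-42) = -756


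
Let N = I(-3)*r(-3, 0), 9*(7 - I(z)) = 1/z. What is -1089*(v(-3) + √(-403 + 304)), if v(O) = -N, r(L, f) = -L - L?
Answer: 45980 - 3267*I*√11 ≈ 45980.0 - 10835.0*I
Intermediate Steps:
r(L, f) = -2*L
I(z) = 7 - 1/(9*z)
N = 380/9 (N = (7 - ⅑/(-3))*(-2*(-3)) = (7 - ⅑*(-⅓))*6 = (7 + 1/27)*6 = (190/27)*6 = 380/9 ≈ 42.222)
v(O) = -380/9 (v(O) = -1*380/9 = -380/9)
-1089*(v(-3) + √(-403 + 304)) = -1089*(-380/9 + √(-403 + 304)) = -1089*(-380/9 + √(-99)) = -1089*(-380/9 + 3*I*√11) = 45980 - 3267*I*√11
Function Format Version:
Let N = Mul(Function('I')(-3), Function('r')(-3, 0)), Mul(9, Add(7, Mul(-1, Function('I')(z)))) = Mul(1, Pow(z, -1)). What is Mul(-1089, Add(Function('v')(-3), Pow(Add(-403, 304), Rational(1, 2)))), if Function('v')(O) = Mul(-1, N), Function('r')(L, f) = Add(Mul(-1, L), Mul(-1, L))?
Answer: Add(45980, Mul(-3267, I, Pow(11, Rational(1, 2)))) ≈ Add(45980., Mul(-10835., I))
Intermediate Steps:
Function('r')(L, f) = Mul(-2, L)
Function('I')(z) = Add(7, Mul(Rational(-1, 9), Pow(z, -1))) (Function('I')(z) = Add(7, Mul(Rational(-1, 9), Mul(1, Pow(z, -1)))) = Add(7, Mul(Rational(-1, 9), Pow(z, -1))))
N = Rational(380, 9) (N = Mul(Add(7, Mul(Rational(-1, 9), Pow(-3, -1))), Mul(-2, -3)) = Mul(Add(7, Mul(Rational(-1, 9), Rational(-1, 3))), 6) = Mul(Add(7, Rational(1, 27)), 6) = Mul(Rational(190, 27), 6) = Rational(380, 9) ≈ 42.222)
Function('v')(O) = Rational(-380, 9) (Function('v')(O) = Mul(-1, Rational(380, 9)) = Rational(-380, 9))
Mul(-1089, Add(Function('v')(-3), Pow(Add(-403, 304), Rational(1, 2)))) = Mul(-1089, Add(Rational(-380, 9), Pow(Add(-403, 304), Rational(1, 2)))) = Mul(-1089, Add(Rational(-380, 9), Pow(-99, Rational(1, 2)))) = Mul(-1089, Add(Rational(-380, 9), Mul(3, I, Pow(11, Rational(1, 2))))) = Add(45980, Mul(-3267, I, Pow(11, Rational(1, 2))))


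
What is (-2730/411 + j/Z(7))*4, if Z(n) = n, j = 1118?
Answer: 587184/959 ≈ 612.29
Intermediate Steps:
(-2730/411 + j/Z(7))*4 = (-2730/411 + 1118/7)*4 = (-2730*1/411 + 1118*(⅐))*4 = (-910/137 + 1118/7)*4 = (146796/959)*4 = 587184/959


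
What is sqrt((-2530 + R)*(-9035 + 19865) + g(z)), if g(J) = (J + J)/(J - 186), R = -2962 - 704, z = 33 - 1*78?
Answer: I*sqrt(397851787410)/77 ≈ 8191.6*I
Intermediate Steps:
z = -45 (z = 33 - 78 = -45)
R = -3666
g(J) = 2*J/(-186 + J) (g(J) = (2*J)/(-186 + J) = 2*J/(-186 + J))
sqrt((-2530 + R)*(-9035 + 19865) + g(z)) = sqrt((-2530 - 3666)*(-9035 + 19865) + 2*(-45)/(-186 - 45)) = sqrt(-6196*10830 + 2*(-45)/(-231)) = sqrt(-67102680 + 2*(-45)*(-1/231)) = sqrt(-67102680 + 30/77) = sqrt(-5166906330/77) = I*sqrt(397851787410)/77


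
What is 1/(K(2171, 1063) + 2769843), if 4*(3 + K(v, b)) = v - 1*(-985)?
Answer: 1/2770629 ≈ 3.6093e-7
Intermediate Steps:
K(v, b) = 973/4 + v/4 (K(v, b) = -3 + (v - 1*(-985))/4 = -3 + (v + 985)/4 = -3 + (985 + v)/4 = -3 + (985/4 + v/4) = 973/4 + v/4)
1/(K(2171, 1063) + 2769843) = 1/((973/4 + (¼)*2171) + 2769843) = 1/((973/4 + 2171/4) + 2769843) = 1/(786 + 2769843) = 1/2770629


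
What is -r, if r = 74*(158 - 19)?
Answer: -10286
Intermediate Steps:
r = 10286 (r = 74*139 = 10286)
-r = -1*10286 = -10286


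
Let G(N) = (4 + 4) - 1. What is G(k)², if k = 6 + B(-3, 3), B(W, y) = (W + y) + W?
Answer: 49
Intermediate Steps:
B(W, y) = y + 2*W
k = 3 (k = 6 + (3 + 2*(-3)) = 6 + (3 - 6) = 6 - 3 = 3)
G(N) = 7 (G(N) = 8 - 1 = 7)
G(k)² = 7² = 49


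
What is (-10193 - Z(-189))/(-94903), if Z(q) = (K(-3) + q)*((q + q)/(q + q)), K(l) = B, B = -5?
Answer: 9999/94903 ≈ 0.10536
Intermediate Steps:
K(l) = -5
Z(q) = -5 + q (Z(q) = (-5 + q)*((q + q)/(q + q)) = (-5 + q)*((2*q)/((2*q))) = (-5 + q)*((2*q)*(1/(2*q))) = (-5 + q)*1 = -5 + q)
(-10193 - Z(-189))/(-94903) = (-10193 - (-5 - 189))/(-94903) = (-10193 - 1*(-194))*(-1/94903) = (-10193 + 194)*(-1/94903) = -9999*(-1/94903) = 9999/94903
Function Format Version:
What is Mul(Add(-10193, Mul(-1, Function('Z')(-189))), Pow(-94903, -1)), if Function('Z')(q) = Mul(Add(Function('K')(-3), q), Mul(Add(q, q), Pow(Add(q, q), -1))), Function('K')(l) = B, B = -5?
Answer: Rational(9999, 94903) ≈ 0.10536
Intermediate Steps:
Function('K')(l) = -5
Function('Z')(q) = Add(-5, q) (Function('Z')(q) = Mul(Add(-5, q), Mul(Add(q, q), Pow(Add(q, q), -1))) = Mul(Add(-5, q), Mul(Mul(2, q), Pow(Mul(2, q), -1))) = Mul(Add(-5, q), Mul(Mul(2, q), Mul(Rational(1, 2), Pow(q, -1)))) = Mul(Add(-5, q), 1) = Add(-5, q))
Mul(Add(-10193, Mul(-1, Function('Z')(-189))), Pow(-94903, -1)) = Mul(Add(-10193, Mul(-1, Add(-5, -189))), Pow(-94903, -1)) = Mul(Add(-10193, Mul(-1, -194)), Rational(-1, 94903)) = Mul(Add(-10193, 194), Rational(-1, 94903)) = Mul(-9999, Rational(-1, 94903)) = Rational(9999, 94903)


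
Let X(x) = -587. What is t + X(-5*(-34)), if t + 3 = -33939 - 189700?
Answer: -224229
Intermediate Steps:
t = -223642 (t = -3 + (-33939 - 189700) = -3 - 223639 = -223642)
t + X(-5*(-34)) = -223642 - 587 = -224229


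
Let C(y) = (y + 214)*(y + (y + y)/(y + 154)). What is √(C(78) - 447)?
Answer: √18943815/29 ≈ 150.08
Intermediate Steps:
C(y) = (214 + y)*(y + 2*y/(154 + y)) (C(y) = (214 + y)*(y + (2*y)/(154 + y)) = (214 + y)*(y + 2*y/(154 + y)))
√(C(78) - 447) = √(78*(33384 + 78² + 370*78)/(154 + 78) - 447) = √(78*(33384 + 6084 + 28860)/232 - 447) = √(78*(1/232)*68328 - 447) = √(666198/29 - 447) = √(653235/29) = √18943815/29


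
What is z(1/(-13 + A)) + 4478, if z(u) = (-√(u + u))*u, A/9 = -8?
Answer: 4478 + I*√170/7225 ≈ 4478.0 + 0.0018046*I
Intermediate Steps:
A = -72 (A = 9*(-8) = -72)
z(u) = -√2*u^(3/2) (z(u) = (-√(2*u))*u = (-√2*√u)*u = -√2*u^(3/2))
z(1/(-13 + A)) + 4478 = -√2*(1/(-13 - 72))^(3/2) + 4478 = -√2*(1/(-85))^(3/2) + 4478 = -√2*(-1/85)^(3/2) + 4478 = -√2*(-I*√85/7225) + 4478 = I*√170/7225 + 4478 = 4478 + I*√170/7225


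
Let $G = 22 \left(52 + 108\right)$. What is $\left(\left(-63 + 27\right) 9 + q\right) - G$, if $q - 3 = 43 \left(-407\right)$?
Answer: $-21342$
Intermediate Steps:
$G = 3520$ ($G = 22 \cdot 160 = 3520$)
$q = -17498$ ($q = 3 + 43 \left(-407\right) = 3 - 17501 = -17498$)
$\left(\left(-63 + 27\right) 9 + q\right) - G = \left(\left(-63 + 27\right) 9 - 17498\right) - 3520 = \left(\left(-36\right) 9 - 17498\right) - 3520 = \left(-324 - 17498\right) - 3520 = -17822 - 3520 = -21342$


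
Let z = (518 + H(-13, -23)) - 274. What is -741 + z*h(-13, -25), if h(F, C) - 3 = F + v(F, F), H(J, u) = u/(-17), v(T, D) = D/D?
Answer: -50136/17 ≈ -2949.2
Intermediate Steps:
v(T, D) = 1
H(J, u) = -u/17 (H(J, u) = u*(-1/17) = -u/17)
h(F, C) = 4 + F (h(F, C) = 3 + (F + 1) = 3 + (1 + F) = 4 + F)
z = 4171/17 (z = (518 - 1/17*(-23)) - 274 = (518 + 23/17) - 274 = 8829/17 - 274 = 4171/17 ≈ 245.35)
-741 + z*h(-13, -25) = -741 + 4171*(4 - 13)/17 = -741 + (4171/17)*(-9) = -741 - 37539/17 = -50136/17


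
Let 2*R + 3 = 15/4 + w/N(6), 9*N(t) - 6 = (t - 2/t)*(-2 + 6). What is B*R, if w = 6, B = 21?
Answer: 9513/344 ≈ 27.654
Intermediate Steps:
N(t) = 2/3 - 8/(9*t) + 4*t/9 (N(t) = 2/3 + ((t - 2/t)*(-2 + 6))/9 = 2/3 + ((t - 2/t)*4)/9 = 2/3 + (-8/t + 4*t)/9 = 2/3 + (-8/(9*t) + 4*t/9) = 2/3 - 8/(9*t) + 4*t/9)
R = 453/344 (R = -3/2 + (15/4 + 6/(((2/9)*(-4 + 6*(3 + 2*6))/6)))/2 = -3/2 + (15*(1/4) + 6/(((2/9)*(1/6)*(-4 + 6*(3 + 12)))))/2 = -3/2 + (15/4 + 6/(((2/9)*(1/6)*(-4 + 6*15))))/2 = -3/2 + (15/4 + 6/(((2/9)*(1/6)*(-4 + 90))))/2 = -3/2 + (15/4 + 6/(((2/9)*(1/6)*86)))/2 = -3/2 + (15/4 + 6/(86/27))/2 = -3/2 + (15/4 + 6*(27/86))/2 = -3/2 + (15/4 + 81/43)/2 = -3/2 + (1/2)*(969/172) = -3/2 + 969/344 = 453/344 ≈ 1.3169)
B*R = 21*(453/344) = 9513/344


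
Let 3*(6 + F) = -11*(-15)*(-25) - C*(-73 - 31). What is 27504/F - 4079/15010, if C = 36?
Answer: -21756713/105070 ≈ -207.07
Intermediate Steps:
F = -133 (F = -6 + (-11*(-15)*(-25) - 36*(-73 - 31))/3 = -6 + (165*(-25) - 36*(-104))/3 = -6 + (-4125 - 1*(-3744))/3 = -6 + (-4125 + 3744)/3 = -6 + (⅓)*(-381) = -6 - 127 = -133)
27504/F - 4079/15010 = 27504/(-133) - 4079/15010 = 27504*(-1/133) - 4079*1/15010 = -27504/133 - 4079/15010 = -21756713/105070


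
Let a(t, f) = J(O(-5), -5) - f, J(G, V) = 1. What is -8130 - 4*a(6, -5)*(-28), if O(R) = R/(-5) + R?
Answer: -7458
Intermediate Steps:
O(R) = 4*R/5 (O(R) = R*(-⅕) + R = -R/5 + R = 4*R/5)
a(t, f) = 1 - f
-8130 - 4*a(6, -5)*(-28) = -8130 - 4*(1 - 1*(-5))*(-28) = -8130 - 4*(1 + 5)*(-28) = -8130 - 4*6*(-28) = -8130 - 24*(-28) = -8130 - 1*(-672) = -8130 + 672 = -7458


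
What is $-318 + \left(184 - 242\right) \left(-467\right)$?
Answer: $26768$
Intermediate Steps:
$-318 + \left(184 - 242\right) \left(-467\right) = -318 - -27086 = -318 + 27086 = 26768$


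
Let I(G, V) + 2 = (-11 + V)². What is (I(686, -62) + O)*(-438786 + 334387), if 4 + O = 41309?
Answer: -4868334168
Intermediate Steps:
O = 41305 (O = -4 + 41309 = 41305)
I(G, V) = -2 + (-11 + V)²
(I(686, -62) + O)*(-438786 + 334387) = ((-2 + (-11 - 62)²) + 41305)*(-438786 + 334387) = ((-2 + (-73)²) + 41305)*(-104399) = ((-2 + 5329) + 41305)*(-104399) = (5327 + 41305)*(-104399) = 46632*(-104399) = -4868334168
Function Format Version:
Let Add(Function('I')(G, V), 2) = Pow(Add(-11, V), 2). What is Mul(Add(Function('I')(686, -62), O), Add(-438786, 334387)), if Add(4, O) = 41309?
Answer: -4868334168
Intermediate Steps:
O = 41305 (O = Add(-4, 41309) = 41305)
Function('I')(G, V) = Add(-2, Pow(Add(-11, V), 2))
Mul(Add(Function('I')(686, -62), O), Add(-438786, 334387)) = Mul(Add(Add(-2, Pow(Add(-11, -62), 2)), 41305), Add(-438786, 334387)) = Mul(Add(Add(-2, Pow(-73, 2)), 41305), -104399) = Mul(Add(Add(-2, 5329), 41305), -104399) = Mul(Add(5327, 41305), -104399) = Mul(46632, -104399) = -4868334168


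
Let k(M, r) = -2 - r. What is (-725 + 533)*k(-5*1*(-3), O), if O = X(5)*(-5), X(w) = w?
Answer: -4416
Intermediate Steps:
O = -25 (O = 5*(-5) = -25)
(-725 + 533)*k(-5*1*(-3), O) = (-725 + 533)*(-2 - 1*(-25)) = -192*(-2 + 25) = -192*23 = -4416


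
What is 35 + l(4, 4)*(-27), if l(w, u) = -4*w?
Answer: 467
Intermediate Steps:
35 + l(4, 4)*(-27) = 35 - 4*4*(-27) = 35 - 16*(-27) = 35 + 432 = 467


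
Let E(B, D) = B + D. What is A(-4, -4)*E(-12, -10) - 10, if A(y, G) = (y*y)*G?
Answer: 1398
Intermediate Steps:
A(y, G) = G*y² (A(y, G) = y²*G = G*y²)
A(-4, -4)*E(-12, -10) - 10 = (-4*(-4)²)*(-12 - 10) - 10 = -4*16*(-22) - 10 = -64*(-22) - 10 = 1408 - 10 = 1398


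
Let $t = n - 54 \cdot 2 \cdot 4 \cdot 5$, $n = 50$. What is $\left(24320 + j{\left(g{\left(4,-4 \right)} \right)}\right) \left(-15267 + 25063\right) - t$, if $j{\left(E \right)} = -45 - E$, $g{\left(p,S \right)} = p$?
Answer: $237760826$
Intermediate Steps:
$t = -2110$ ($t = 50 - 54 \cdot 2 \cdot 4 \cdot 5 = 50 - 54 \cdot 8 \cdot 5 = 50 - 2160 = -2110$)
$\left(24320 + j{\left(g{\left(4,-4 \right)} \right)}\right) \left(-15267 + 25063\right) - t = \left(24320 - 49\right) \left(-15267 + 25063\right) - -2110 = \left(24320 - 49\right) 9796 + 2110 = 24271 \cdot 9796 + 2110 = 237758716 + 2110 = 237760826$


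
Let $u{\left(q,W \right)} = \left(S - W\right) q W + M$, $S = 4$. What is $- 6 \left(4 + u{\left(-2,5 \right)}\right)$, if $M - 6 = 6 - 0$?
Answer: $-156$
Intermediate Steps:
$M = 12$ ($M = 6 + \left(6 - 0\right) = 6 + \left(6 + 0\right) = 6 + 6 = 12$)
$u{\left(q,W \right)} = 12 + W q \left(4 - W\right)$ ($u{\left(q,W \right)} = \left(4 - W\right) q W + 12 = q \left(4 - W\right) W + 12 = W q \left(4 - W\right) + 12 = 12 + W q \left(4 - W\right)$)
$- 6 \left(4 + u{\left(-2,5 \right)}\right) = - 6 \left(4 + \left(12 - - 2 \cdot 5^{2} + 4 \cdot 5 \left(-2\right)\right)\right) = - 6 \left(4 - \left(28 - 50\right)\right) = - 6 \left(4 + \left(12 + 50 - 40\right)\right) = - 6 \left(4 + 22\right) = \left(-6\right) 26 = -156$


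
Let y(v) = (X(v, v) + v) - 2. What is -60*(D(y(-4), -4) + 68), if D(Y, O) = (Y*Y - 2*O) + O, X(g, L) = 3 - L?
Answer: -4380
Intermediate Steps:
y(v) = 1 (y(v) = ((3 - v) + v) - 2 = 3 - 2 = 1)
D(Y, O) = Y**2 - O (D(Y, O) = (Y**2 - 2*O) + O = Y**2 - O)
-60*(D(y(-4), -4) + 68) = -60*((1**2 - 1*(-4)) + 68) = -60*((1 + 4) + 68) = -60*(5 + 68) = -60*73 = -4380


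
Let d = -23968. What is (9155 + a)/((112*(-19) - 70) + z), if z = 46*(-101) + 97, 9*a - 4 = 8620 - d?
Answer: -38329/20241 ≈ -1.8936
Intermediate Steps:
a = 10864/3 (a = 4/9 + (8620 - 1*(-23968))/9 = 4/9 + (8620 + 23968)/9 = 4/9 + (1/9)*32588 = 4/9 + 32588/9 = 10864/3 ≈ 3621.3)
z = -4549 (z = -4646 + 97 = -4549)
(9155 + a)/((112*(-19) - 70) + z) = (9155 + 10864/3)/((112*(-19) - 70) - 4549) = 38329/(3*((-2128 - 70) - 4549)) = 38329/(3*(-2198 - 4549)) = (38329/3)/(-6747) = (38329/3)*(-1/6747) = -38329/20241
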